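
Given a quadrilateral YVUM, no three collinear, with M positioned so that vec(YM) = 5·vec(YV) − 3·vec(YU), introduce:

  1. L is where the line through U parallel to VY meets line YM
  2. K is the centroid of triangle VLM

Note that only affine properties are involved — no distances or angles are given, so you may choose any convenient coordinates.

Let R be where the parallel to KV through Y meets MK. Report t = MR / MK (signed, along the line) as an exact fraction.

Choose coordinates Y = (0, 0), V = (1, 0), U = (0, 1), M = (5, -3).
1. L is where the line through U parallel to VY meets line YM ⇒ L = (-5/3, 1)
2. K is the centroid of triangle VLM ⇒ K = (13/9, -2/3)
through Y parallel to KV: direction (-4/9, 2/3); meets MK at R = (-1/3, 1/2)
R = M + t·(K−M) with t = 3/2

t = 3/2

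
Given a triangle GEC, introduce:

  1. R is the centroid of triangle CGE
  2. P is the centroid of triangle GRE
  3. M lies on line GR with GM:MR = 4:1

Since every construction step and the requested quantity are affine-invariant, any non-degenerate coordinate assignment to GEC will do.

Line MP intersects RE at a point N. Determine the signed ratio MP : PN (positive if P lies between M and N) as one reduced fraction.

Set G = (0, 0), E = (1, 0), C = (0, 1); any affine frame gives the same invariant.
1. R is the centroid of triangle CGE ⇒ R = (1/3, 1/3)
2. P is the centroid of triangle GRE ⇒ P = (4/9, 1/9)
3. M lies on line GR with GM:MR = 4:1 ⇒ M = (4/15, 4/15)
line MP meets RE at N = (0, 1/2)
P = M + t·(N−M) with t = -2/3, so MP:PN = -2/3:5/3

MP:PN = -2/5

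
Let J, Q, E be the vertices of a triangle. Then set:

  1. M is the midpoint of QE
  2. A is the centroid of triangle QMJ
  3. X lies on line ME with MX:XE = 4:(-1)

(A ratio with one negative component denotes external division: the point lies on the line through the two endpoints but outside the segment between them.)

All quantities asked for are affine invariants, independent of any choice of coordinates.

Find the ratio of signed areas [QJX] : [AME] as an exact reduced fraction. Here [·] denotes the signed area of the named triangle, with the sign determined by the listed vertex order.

Set J = (0, 0), Q = (1, 0), E = (0, 1); any affine frame gives the same invariant.
1. M is the midpoint of QE ⇒ M = (1/2, 1/2)
2. A is the centroid of triangle QMJ ⇒ A = (1/2, 1/6)
3. X lies on line ME with MX:XE = 4:(-1) ⇒ X = (-1/6, 7/6)
2·[QJX] = -7/6, 2·[AME] = 1/6
[QJX]:[AME] = -7/6:1/6 = -7

[QJX]:[AME] = -7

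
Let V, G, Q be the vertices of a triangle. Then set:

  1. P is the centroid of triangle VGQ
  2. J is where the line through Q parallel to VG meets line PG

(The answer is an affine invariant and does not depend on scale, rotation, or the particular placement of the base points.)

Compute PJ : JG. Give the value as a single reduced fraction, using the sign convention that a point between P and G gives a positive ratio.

Assign V = (0, 0), G = (1, 0), Q = (0, 1) — the answer is frame-independent, so this choice is without loss of generality.
1. P is the centroid of triangle VGQ ⇒ P = (1/3, 1/3)
2. J is where the line through Q parallel to VG meets line PG ⇒ J = (-1, 1)
J = P + t·(G−P) with t = -2, so PJ:JG = t:(1−t) = -2:3

PJ:JG = -2/3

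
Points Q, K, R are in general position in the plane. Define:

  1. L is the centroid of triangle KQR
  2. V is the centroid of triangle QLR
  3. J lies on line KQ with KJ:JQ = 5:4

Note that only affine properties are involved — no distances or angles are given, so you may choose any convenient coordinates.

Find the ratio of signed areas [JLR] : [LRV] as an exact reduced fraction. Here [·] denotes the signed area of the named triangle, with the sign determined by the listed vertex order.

[JLR]:[LRV] = 1/3

Work in coordinates with Q = (0, 0), K = (1, 0), R = (0, 1).
1. L is the centroid of triangle KQR ⇒ L = (1/3, 1/3)
2. V is the centroid of triangle QLR ⇒ V = (1/9, 4/9)
3. J lies on line KQ with KJ:JQ = 5:4 ⇒ J = (4/9, 0)
2·[JLR] = 1/27, 2·[LRV] = 1/9
[JLR]:[LRV] = 1/27:1/9 = 1/3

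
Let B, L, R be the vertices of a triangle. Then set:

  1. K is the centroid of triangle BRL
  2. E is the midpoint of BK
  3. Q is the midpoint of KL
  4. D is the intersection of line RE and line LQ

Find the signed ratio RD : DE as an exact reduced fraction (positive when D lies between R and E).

RD:DE = 2

Work in coordinates with B = (0, 0), L = (1, 0), R = (0, 1).
1. K is the centroid of triangle BRL ⇒ K = (1/3, 1/3)
2. E is the midpoint of BK ⇒ E = (1/6, 1/6)
3. Q is the midpoint of KL ⇒ Q = (2/3, 1/6)
4. D is the intersection of line RE and line LQ ⇒ D = (1/9, 4/9)
D = R + t·(E−R) with t = 2/3, so RD:DE = t:(1−t) = 2/3:1/3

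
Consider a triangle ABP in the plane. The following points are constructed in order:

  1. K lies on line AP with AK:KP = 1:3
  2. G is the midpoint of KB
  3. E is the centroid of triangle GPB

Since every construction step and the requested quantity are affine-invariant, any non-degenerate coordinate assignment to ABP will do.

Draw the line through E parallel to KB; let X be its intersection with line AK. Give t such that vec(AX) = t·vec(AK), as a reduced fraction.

t = 2

Work in coordinates with A = (0, 0), B = (1, 0), P = (0, 1).
1. K lies on line AP with AK:KP = 1:3 ⇒ K = (0, 1/4)
2. G is the midpoint of KB ⇒ G = (1/2, 1/8)
3. E is the centroid of triangle GPB ⇒ E = (1/2, 3/8)
through E parallel to KB: direction (1, -1/4); meets AK at X = (0, 1/2)
X = A + t·(K−A) with t = 2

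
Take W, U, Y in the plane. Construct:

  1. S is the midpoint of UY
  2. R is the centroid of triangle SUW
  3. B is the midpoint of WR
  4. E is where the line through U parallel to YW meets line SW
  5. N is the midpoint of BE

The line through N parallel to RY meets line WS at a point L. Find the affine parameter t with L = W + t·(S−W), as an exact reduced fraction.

t = 19/16

Choose coordinates W = (0, 0), U = (1, 0), Y = (0, 1).
1. S is the midpoint of UY ⇒ S = (1/2, 1/2)
2. R is the centroid of triangle SUW ⇒ R = (1/2, 1/6)
3. B is the midpoint of WR ⇒ B = (1/4, 1/12)
4. E is where the line through U parallel to YW meets line SW ⇒ E = (1, 1)
5. N is the midpoint of BE ⇒ N = (5/8, 13/24)
through N parallel to RY: direction (-1/2, 5/6); meets WS at L = (19/32, 19/32)
L = W + t·(S−W) with t = 19/16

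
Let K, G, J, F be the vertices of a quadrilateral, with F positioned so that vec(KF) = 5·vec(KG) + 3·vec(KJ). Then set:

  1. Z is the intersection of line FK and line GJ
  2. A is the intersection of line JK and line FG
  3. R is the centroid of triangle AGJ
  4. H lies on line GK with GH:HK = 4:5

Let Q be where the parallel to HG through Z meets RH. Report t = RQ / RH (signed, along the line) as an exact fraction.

Assign K = (0, 0), G = (1, 0), J = (0, 1), F = (5, 3) — the answer is frame-independent, so this choice is without loss of generality.
1. Z is the intersection of line FK and line GJ ⇒ Z = (5/8, 3/8)
2. A is the intersection of line JK and line FG ⇒ A = (0, -3/4)
3. R is the centroid of triangle AGJ ⇒ R = (1/3, 1/12)
4. H lies on line GK with GH:HK = 4:5 ⇒ H = (5/9, 0)
through Z parallel to HG: direction (4/9, 0); meets RH at Q = (-4/9, 3/8)
Q = R + t·(H−R) with t = -7/2

t = -7/2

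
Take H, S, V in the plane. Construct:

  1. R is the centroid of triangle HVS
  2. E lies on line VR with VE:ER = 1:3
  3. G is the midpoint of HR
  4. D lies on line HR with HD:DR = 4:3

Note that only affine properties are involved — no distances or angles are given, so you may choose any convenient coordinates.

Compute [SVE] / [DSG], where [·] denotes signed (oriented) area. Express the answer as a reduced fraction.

[SVE]:[DSG] = -7/2

Set H = (0, 0), S = (1, 0), V = (0, 1); any affine frame gives the same invariant.
1. R is the centroid of triangle HVS ⇒ R = (1/3, 1/3)
2. E lies on line VR with VE:ER = 1:3 ⇒ E = (1/12, 5/6)
3. G is the midpoint of HR ⇒ G = (1/6, 1/6)
4. D lies on line HR with HD:DR = 4:3 ⇒ D = (4/21, 4/21)
2·[SVE] = 1/12, 2·[DSG] = -1/42
[SVE]:[DSG] = 1/12:-1/42 = -7/2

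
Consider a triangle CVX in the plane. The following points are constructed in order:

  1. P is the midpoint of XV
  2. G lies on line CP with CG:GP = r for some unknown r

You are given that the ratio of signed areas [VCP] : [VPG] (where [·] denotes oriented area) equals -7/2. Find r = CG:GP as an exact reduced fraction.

Choose coordinates C = (0, 0), V = (1, 0), X = (0, 1).
1. P is the midpoint of XV ⇒ P = (1/2, 1/2)
2. With CG:GP = r, write λ = r/(r+1) so G = C + λ·(P−C); G is affine-linear in λ
Every point depending on G is an affine combination of G and λ-independent points, so each such coordinate is linear in λ; the λ² term in each signed area is a multiple of (P−C)×(P−C) = 0, so 2·[VCP] and 2·[VPG] are each linear in λ. Evaluating at λ=0 and λ=1:
  2·[VCP] = -1/2,   2·[VPG] = -1/2·λ + 1/2
So [VCP]:[VPG] = (-1/2) / (-1/2·λ + 1/2). Setting this equal to -7/2:
  -1/2 = -7/2·(-1/2·λ + 1/2)  ⇒  λ = 5/7
Then r = λ/(1−λ) = (5/7)/(2/7) = 5/2. Check: with r = 5/2, G = (5/14, 5/14) and [VCP]:[VPG] = -7/2 as required.

r = 5/2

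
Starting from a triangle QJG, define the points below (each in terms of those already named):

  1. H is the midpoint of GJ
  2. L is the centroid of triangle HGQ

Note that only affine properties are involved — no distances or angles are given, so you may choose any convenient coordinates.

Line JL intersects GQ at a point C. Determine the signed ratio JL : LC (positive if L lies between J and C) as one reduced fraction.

JL:LC = 5

Choose coordinates Q = (0, 0), J = (1, 0), G = (0, 1).
1. H is the midpoint of GJ ⇒ H = (1/2, 1/2)
2. L is the centroid of triangle HGQ ⇒ L = (1/6, 1/2)
line JL meets GQ at C = (0, 3/5)
L = J + t·(C−J) with t = 5/6, so JL:LC = 5/6:1/6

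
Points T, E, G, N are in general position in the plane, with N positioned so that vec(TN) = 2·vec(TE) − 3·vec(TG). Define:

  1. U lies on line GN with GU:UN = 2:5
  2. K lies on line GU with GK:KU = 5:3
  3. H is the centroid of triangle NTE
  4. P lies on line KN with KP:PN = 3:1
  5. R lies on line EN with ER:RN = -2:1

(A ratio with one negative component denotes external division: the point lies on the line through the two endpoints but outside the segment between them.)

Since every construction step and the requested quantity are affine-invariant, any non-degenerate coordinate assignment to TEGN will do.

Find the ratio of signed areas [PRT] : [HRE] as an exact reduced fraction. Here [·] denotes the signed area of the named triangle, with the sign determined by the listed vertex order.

[PRT]:[HRE] = -3/2

Assign T = (0, 0), E = (1, 0), G = (0, 1), N = (2, -3) — the answer is frame-independent, so this choice is without loss of generality.
1. U lies on line GN with GU:UN = 2:5 ⇒ U = (4/7, -1/7)
2. K lies on line GU with GK:KU = 5:3 ⇒ K = (5/14, 2/7)
3. H is the centroid of triangle NTE ⇒ H = (1, -1)
4. P lies on line KN with KP:PN = 3:1 ⇒ P = (89/56, -61/28)
5. R lies on line EN with ER:RN = -2:1 ⇒ R = (3, -6)
2·[PRT] = -3, 2·[HRE] = 2
[PRT]:[HRE] = -3:2 = -3/2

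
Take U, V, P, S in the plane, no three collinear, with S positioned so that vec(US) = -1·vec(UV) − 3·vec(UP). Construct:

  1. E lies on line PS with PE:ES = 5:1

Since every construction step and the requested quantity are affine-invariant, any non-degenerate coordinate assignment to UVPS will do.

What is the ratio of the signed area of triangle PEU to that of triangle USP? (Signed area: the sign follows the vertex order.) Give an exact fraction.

[PEU]:[USP] = -5/6

Assign U = (0, 0), V = (1, 0), P = (0, 1), S = (-1, -3) — the answer is frame-independent, so this choice is without loss of generality.
1. E lies on line PS with PE:ES = 5:1 ⇒ E = (-5/6, -7/3)
2·[PEU] = 5/6, 2·[USP] = -1
[PEU]:[USP] = 5/6:-1 = -5/6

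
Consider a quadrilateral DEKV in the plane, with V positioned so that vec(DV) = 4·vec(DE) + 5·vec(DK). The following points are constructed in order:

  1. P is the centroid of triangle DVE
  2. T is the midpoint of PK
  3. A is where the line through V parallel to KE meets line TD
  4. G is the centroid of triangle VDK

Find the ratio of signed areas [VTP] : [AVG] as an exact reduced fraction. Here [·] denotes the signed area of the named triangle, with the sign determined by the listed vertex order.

Assign D = (0, 0), E = (1, 0), K = (0, 1), V = (4, 5) — the answer is frame-independent, so this choice is without loss of generality.
1. P is the centroid of triangle DVE ⇒ P = (5/3, 5/3)
2. T is the midpoint of PK ⇒ T = (5/6, 4/3)
3. A is where the line through V parallel to KE meets line TD ⇒ A = (45/13, 72/13)
4. G is the centroid of triangle VDK ⇒ G = (4/3, 2)
2·[VTP] = 2, 2·[AVG] = -119/39
[VTP]:[AVG] = 2:-119/39 = -78/119

[VTP]:[AVG] = -78/119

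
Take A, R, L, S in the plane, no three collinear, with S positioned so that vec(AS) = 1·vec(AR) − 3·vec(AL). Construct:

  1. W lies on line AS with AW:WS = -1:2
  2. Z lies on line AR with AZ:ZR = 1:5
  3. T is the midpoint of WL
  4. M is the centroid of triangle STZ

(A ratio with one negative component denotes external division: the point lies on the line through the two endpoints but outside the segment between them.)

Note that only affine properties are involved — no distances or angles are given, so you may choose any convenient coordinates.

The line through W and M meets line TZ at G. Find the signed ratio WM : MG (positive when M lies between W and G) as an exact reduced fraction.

WM:MG = 2

Set A = (0, 0), R = (1, 0), L = (0, 1), S = (1, -3); any affine frame gives the same invariant.
1. W lies on line AS with AW:WS = -1:2 ⇒ W = (-1, 3)
2. Z lies on line AR with AZ:ZR = 1:5 ⇒ Z = (1/6, 0)
3. T is the midpoint of WL ⇒ T = (-1/2, 2)
4. M is the centroid of triangle STZ ⇒ M = (2/9, -1/3)
line WM meets TZ at G = (5/6, -2)
M = W + t·(G−W) with t = 2/3, so WM:MG = 2/3:1/3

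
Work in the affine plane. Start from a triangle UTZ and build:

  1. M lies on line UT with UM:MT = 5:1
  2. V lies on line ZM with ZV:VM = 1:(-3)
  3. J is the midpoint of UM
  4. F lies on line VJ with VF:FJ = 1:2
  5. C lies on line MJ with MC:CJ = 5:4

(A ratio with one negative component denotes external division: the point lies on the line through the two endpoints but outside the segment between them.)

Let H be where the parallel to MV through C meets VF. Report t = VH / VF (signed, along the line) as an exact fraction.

Assign U = (0, 0), T = (1, 0), Z = (0, 1) — the answer is frame-independent, so this choice is without loss of generality.
1. M lies on line UT with UM:MT = 5:1 ⇒ M = (5/6, 0)
2. V lies on line ZM with ZV:VM = 1:(-3) ⇒ V = (-5/12, 3/2)
3. J is the midpoint of UM ⇒ J = (5/12, 0)
4. F lies on line VJ with VF:FJ = 1:2 ⇒ F = (-5/36, 1)
5. C lies on line MJ with MC:CJ = 5:4 ⇒ C = (65/108, 0)
through C parallel to MV: direction (-5/4, 3/2); meets VF at H = (5/108, 2/3)
H = V + t·(F−V) with t = 5/3

t = 5/3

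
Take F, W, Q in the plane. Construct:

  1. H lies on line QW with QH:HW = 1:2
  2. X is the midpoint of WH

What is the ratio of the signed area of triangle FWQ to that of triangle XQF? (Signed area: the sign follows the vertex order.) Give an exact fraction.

[FWQ]:[XQF] = 3/2

Choose coordinates F = (0, 0), W = (1, 0), Q = (0, 1).
1. H lies on line QW with QH:HW = 1:2 ⇒ H = (1/3, 2/3)
2. X is the midpoint of WH ⇒ X = (2/3, 1/3)
2·[FWQ] = 1, 2·[XQF] = 2/3
[FWQ]:[XQF] = 1:2/3 = 3/2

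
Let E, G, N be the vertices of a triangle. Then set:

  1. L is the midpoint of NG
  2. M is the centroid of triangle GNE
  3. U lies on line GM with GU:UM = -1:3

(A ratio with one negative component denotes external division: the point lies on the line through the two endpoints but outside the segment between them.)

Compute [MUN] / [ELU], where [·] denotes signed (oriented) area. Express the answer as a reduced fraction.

Assign E = (0, 0), G = (1, 0), N = (0, 1) — the answer is frame-independent, so this choice is without loss of generality.
1. L is the midpoint of NG ⇒ L = (1/2, 1/2)
2. M is the centroid of triangle GNE ⇒ M = (1/3, 1/3)
3. U lies on line GM with GU:UM = -1:3 ⇒ U = (4/3, -1/6)
2·[MUN] = 1/2, 2·[ELU] = -3/4
[MUN]:[ELU] = 1/2:-3/4 = -2/3

[MUN]:[ELU] = -2/3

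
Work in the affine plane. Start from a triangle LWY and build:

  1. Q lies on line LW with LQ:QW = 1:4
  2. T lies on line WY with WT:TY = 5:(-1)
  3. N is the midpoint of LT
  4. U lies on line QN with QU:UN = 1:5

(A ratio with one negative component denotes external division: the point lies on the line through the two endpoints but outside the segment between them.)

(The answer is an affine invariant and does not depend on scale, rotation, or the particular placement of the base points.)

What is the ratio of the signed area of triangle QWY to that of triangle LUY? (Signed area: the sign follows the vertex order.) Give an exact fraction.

[QWY]:[LUY] = 192/35

Work in coordinates with L = (0, 0), W = (1, 0), Y = (0, 1).
1. Q lies on line LW with LQ:QW = 1:4 ⇒ Q = (1/5, 0)
2. T lies on line WY with WT:TY = 5:(-1) ⇒ T = (-1/4, 5/4)
3. N is the midpoint of LT ⇒ N = (-1/8, 5/8)
4. U lies on line QN with QU:UN = 1:5 ⇒ U = (7/48, 5/48)
2·[QWY] = 4/5, 2·[LUY] = 7/48
[QWY]:[LUY] = 4/5:7/48 = 192/35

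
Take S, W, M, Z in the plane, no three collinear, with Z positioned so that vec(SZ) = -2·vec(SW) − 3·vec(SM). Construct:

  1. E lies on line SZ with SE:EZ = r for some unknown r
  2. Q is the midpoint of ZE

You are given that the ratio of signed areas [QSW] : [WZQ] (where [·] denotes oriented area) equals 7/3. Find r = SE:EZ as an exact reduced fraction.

Set S = (0, 0), W = (1, 0), M = (0, 1), Z = (-2, -3); any affine frame gives the same invariant.
1. With SE:EZ = r, write λ = r/(r+1) so E = S + λ·(Z−S); E is affine-linear in λ
2. Q is the midpoint of ZE ⇒ Q is an affine combination of earlier points and hence also affine-linear in λ
Every point depending on E is an affine combination of E and λ-independent points, so each such coordinate is linear in λ; the λ² term in each signed area is a multiple of (Z−S)×(Z−S) = 0, so 2·[QSW] and 2·[WZQ] are each linear in λ. Evaluating at λ=0 and λ=1:
  2·[QSW] = -3/2·λ − 3/2,   2·[WZQ] = 3/2·λ − 3/2
So [QSW]:[WZQ] = (-3/2·λ − 3/2) / (3/2·λ − 3/2). Setting this equal to 7/3:
  -3/2·λ − 3/2 = 7/3·(3/2·λ − 3/2)  ⇒  λ = 2/5
Then r = λ/(1−λ) = (2/5)/(3/5) = 2/3. Check: with r = 2/3, E = (-4/5, -6/5) and [QSW]:[WZQ] = 7/3 as required.

r = 2/3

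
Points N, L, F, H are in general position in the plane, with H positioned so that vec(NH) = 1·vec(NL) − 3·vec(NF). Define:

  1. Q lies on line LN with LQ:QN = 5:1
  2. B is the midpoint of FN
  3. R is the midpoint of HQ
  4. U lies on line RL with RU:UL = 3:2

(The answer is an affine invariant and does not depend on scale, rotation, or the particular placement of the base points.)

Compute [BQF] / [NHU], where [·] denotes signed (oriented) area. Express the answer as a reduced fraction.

Choose coordinates N = (0, 0), L = (1, 0), F = (0, 1), H = (1, -3).
1. Q lies on line LN with LQ:QN = 5:1 ⇒ Q = (1/6, 0)
2. B is the midpoint of FN ⇒ B = (0, 1/2)
3. R is the midpoint of HQ ⇒ R = (7/12, -3/2)
4. U lies on line RL with RU:UL = 3:2 ⇒ U = (5/6, -3/5)
2·[BQF] = 1/12, 2·[NHU] = 19/10
[BQF]:[NHU] = 1/12:19/10 = 5/114

[BQF]:[NHU] = 5/114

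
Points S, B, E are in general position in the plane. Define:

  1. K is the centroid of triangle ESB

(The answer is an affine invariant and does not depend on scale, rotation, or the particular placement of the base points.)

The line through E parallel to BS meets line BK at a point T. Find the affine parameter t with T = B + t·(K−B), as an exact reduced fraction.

t = 3

Set S = (0, 0), B = (1, 0), E = (0, 1); any affine frame gives the same invariant.
1. K is the centroid of triangle ESB ⇒ K = (1/3, 1/3)
through E parallel to BS: direction (-1, 0); meets BK at T = (-1, 1)
T = B + t·(K−B) with t = 3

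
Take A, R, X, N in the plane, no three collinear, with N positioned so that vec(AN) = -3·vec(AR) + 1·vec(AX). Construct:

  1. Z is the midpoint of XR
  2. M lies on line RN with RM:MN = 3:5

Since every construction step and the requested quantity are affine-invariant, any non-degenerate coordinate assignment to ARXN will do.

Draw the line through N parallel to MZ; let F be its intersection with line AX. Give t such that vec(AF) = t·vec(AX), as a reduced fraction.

t = 11/8

Choose coordinates A = (0, 0), R = (1, 0), X = (0, 1), N = (-3, 1).
1. Z is the midpoint of XR ⇒ Z = (1/2, 1/2)
2. M lies on line RN with RM:MN = 3:5 ⇒ M = (-1/2, 3/8)
through N parallel to MZ: direction (1, 1/8); meets AX at F = (0, 11/8)
F = A + t·(X−A) with t = 11/8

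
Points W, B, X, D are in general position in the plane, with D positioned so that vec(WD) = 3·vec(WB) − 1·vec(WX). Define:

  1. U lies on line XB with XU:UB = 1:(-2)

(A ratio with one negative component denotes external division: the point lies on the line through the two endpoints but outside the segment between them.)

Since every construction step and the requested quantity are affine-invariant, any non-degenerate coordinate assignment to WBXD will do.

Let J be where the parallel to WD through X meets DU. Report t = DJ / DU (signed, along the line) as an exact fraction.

t = 3/5

Choose coordinates W = (0, 0), B = (1, 0), X = (0, 1), D = (3, -1).
1. U lies on line XB with XU:UB = 1:(-2) ⇒ U = (-1, 2)
through X parallel to WD: direction (3, -1); meets DU at J = (3/5, 4/5)
J = D + t·(U−D) with t = 3/5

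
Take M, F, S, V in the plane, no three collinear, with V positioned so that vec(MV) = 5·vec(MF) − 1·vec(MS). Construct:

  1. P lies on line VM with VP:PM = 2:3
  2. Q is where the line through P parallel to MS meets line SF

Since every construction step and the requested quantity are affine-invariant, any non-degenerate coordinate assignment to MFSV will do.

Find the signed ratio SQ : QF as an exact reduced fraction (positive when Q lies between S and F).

Work in coordinates with M = (0, 0), F = (1, 0), S = (0, 1), V = (5, -1).
1. P lies on line VM with VP:PM = 2:3 ⇒ P = (3, -3/5)
2. Q is where the line through P parallel to MS meets line SF ⇒ Q = (3, -2)
Q = S + t·(F−S) with t = 3, so SQ:QF = t:(1−t) = 3:-2

SQ:QF = -3/2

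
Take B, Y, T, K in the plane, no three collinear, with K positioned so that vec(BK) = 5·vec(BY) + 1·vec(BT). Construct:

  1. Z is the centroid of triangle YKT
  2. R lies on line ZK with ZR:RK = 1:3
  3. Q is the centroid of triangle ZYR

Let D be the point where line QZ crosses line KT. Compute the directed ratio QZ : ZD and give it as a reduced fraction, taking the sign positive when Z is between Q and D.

Assign B = (0, 0), Y = (1, 0), T = (0, 1), K = (5, 1) — the answer is frame-independent, so this choice is without loss of generality.
1. Z is the centroid of triangle YKT ⇒ Z = (2, 2/3)
2. R lies on line ZK with ZR:RK = 1:3 ⇒ R = (11/4, 3/4)
3. Q is the centroid of triangle ZYR ⇒ Q = (23/12, 17/36)
line QZ meets KT at D = (15/7, 1)
Z = Q + t·(D−Q) with t = 7/19, so QZ:ZD = 7/19:12/19

QZ:ZD = 7/12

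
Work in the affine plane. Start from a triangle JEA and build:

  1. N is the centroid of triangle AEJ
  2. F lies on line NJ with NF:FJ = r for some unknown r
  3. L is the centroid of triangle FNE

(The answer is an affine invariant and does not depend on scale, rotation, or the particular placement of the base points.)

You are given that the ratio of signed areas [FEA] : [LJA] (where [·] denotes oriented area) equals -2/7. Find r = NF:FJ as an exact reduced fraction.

r = -1/5

Assign J = (0, 0), E = (1, 0), A = (0, 1) — the answer is frame-independent, so this choice is without loss of generality.
1. N is the centroid of triangle AEJ ⇒ N = (1/3, 1/3)
2. With NF:FJ = r, write λ = r/(r+1) so F = N + λ·(J−N); F is affine-linear in λ
3. L is the centroid of triangle FNE ⇒ L is an affine combination of earlier points and hence also affine-linear in λ
Every point depending on F is an affine combination of F and λ-independent points, so each such coordinate is linear in λ; the λ² term in each signed area is a multiple of (J−N)×(J−N) = 0, so 2·[FEA] and 2·[LJA] are each linear in λ. Evaluating at λ=0 and λ=1:
  2·[FEA] = 2/3·λ + 1/3,   2·[LJA] = 1/9·λ − 5/9
So [FEA]:[LJA] = (2/3·λ + 1/3) / (1/9·λ − 5/9). Setting this equal to -2/7:
  2/3·λ + 1/3 = -2/7·(1/9·λ − 5/9)  ⇒  λ = -1/4
Then r = λ/(1−λ) = (-1/4)/(5/4) = -1/5. Check: with r = -1/5, F = (5/12, 5/12) and [FEA]:[LJA] = -2/7 as required.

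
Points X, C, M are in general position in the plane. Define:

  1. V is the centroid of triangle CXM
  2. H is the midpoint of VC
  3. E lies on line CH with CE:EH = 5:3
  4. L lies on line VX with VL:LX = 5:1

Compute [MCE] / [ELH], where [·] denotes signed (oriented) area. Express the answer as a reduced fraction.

Assign X = (0, 0), C = (1, 0), M = (0, 1) — the answer is frame-independent, so this choice is without loss of generality.
1. V is the centroid of triangle CXM ⇒ V = (1/3, 1/3)
2. H is the midpoint of VC ⇒ H = (2/3, 1/6)
3. E lies on line CH with CE:EH = 5:3 ⇒ E = (19/24, 5/48)
4. L lies on line VX with VL:LX = 5:1 ⇒ L = (1/18, 1/18)
2·[MCE] = -5/48, 2·[ELH] = -5/96
[MCE]:[ELH] = -5/48:-5/96 = 2

[MCE]:[ELH] = 2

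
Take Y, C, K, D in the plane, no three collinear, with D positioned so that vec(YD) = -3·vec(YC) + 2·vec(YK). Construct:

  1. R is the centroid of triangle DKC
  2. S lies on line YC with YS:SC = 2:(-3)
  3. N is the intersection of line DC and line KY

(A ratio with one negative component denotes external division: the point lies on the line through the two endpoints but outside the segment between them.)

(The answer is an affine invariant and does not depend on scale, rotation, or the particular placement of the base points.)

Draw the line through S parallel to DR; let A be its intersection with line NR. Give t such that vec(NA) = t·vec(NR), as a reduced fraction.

Choose coordinates Y = (0, 0), C = (1, 0), K = (0, 1), D = (-3, 2).
1. R is the centroid of triangle DKC ⇒ R = (-2/3, 1)
2. S lies on line YC with YS:SC = 2:(-3) ⇒ S = (-2, 0)
3. N is the intersection of line DC and line KY ⇒ N = (0, 1/2)
through S parallel to DR: direction (7/3, -1); meets NR at A = (38/9, -8/3)
A = N + t·(R−N) with t = -19/3

t = -19/3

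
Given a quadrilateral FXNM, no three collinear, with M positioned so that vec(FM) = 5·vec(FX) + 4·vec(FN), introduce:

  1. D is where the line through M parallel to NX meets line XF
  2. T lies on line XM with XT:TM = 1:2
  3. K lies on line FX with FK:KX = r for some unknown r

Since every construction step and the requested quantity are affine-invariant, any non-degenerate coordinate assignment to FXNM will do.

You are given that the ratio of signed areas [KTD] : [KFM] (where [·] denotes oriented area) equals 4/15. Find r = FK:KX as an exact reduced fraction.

Assign F = (0, 0), X = (1, 0), N = (0, 1), M = (5, 4) — the answer is frame-independent, so this choice is without loss of generality.
1. D is where the line through M parallel to NX meets line XF ⇒ D = (9, 0)
2. T lies on line XM with XT:TM = 1:2 ⇒ T = (7/3, 4/3)
3. With FK:KX = r, write λ = r/(r+1) so K = F + λ·(X−F); K is affine-linear in λ
Every point depending on K is an affine combination of K and λ-independent points, so each such coordinate is linear in λ; the λ² term in each signed area is a multiple of (X−F)×(X−F) = 0, so 2·[KTD] and 2·[KFM] are each linear in λ. Evaluating at λ=0 and λ=1:
  2·[KTD] = 4/3·λ − 12,   2·[KFM] = -4·λ
So [KTD]:[KFM] = (4/3·λ − 12) / (-4·λ). Setting this equal to 4/15:
  4/3·λ − 12 = 4/15·(-4·λ)  ⇒  λ = 5
Then r = λ/(1−λ) = (5)/(-4) = -5/4. Check: with r = -5/4, K = (5, 0) and [KTD]:[KFM] = 4/15 as required.

r = -5/4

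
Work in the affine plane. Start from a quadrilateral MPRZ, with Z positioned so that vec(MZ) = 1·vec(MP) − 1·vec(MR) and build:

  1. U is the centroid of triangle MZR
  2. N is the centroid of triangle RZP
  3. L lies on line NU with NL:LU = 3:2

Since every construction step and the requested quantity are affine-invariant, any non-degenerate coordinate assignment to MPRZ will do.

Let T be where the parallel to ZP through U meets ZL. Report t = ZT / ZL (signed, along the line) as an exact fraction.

t = 5/4

Assign M = (0, 0), P = (1, 0), R = (0, 1), Z = (1, -1) — the answer is frame-independent, so this choice is without loss of generality.
1. U is the centroid of triangle MZR ⇒ U = (1/3, 0)
2. N is the centroid of triangle RZP ⇒ N = (2/3, 0)
3. L lies on line NU with NL:LU = 3:2 ⇒ L = (7/15, 0)
through U parallel to ZP: direction (0, 1); meets ZL at T = (1/3, 1/4)
T = Z + t·(L−Z) with t = 5/4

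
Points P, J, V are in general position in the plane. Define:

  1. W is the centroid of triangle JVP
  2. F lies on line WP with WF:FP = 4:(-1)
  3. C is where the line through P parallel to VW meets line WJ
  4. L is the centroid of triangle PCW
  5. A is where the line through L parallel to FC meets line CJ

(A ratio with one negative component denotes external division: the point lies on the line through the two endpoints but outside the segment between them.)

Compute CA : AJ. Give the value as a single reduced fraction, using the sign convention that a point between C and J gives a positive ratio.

Set P = (0, 0), J = (1, 0), V = (0, 1); any affine frame gives the same invariant.
1. W is the centroid of triangle JVP ⇒ W = (1/3, 1/3)
2. F lies on line WP with WF:FP = 4:(-1) ⇒ F = (-1/9, -1/9)
3. C is where the line through P parallel to VW meets line WJ ⇒ C = (-1/3, 2/3)
4. L is the centroid of triangle PCW ⇒ L = (0, 1/3)
5. A is where the line through L parallel to FC meets line CJ ⇒ A = (-1/18, 19/36)
A = C + t·(J−C) with t = 5/24, so CA:AJ = t:(1−t) = 5/24:19/24

CA:AJ = 5/19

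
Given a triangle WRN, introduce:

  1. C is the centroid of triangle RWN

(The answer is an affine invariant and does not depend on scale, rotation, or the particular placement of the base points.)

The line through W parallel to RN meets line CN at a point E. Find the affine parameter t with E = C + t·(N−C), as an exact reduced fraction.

t = -2

Choose coordinates W = (0, 0), R = (1, 0), N = (0, 1).
1. C is the centroid of triangle RWN ⇒ C = (1/3, 1/3)
through W parallel to RN: direction (-1, 1); meets CN at E = (1, -1)
E = C + t·(N−C) with t = -2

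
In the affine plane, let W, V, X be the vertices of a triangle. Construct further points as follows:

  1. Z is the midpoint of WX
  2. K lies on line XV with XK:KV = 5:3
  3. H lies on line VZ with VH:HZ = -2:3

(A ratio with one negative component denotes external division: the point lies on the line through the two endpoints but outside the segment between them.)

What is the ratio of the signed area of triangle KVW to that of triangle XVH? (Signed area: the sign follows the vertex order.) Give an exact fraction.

[KVW]:[XVH] = -3/8

Set W = (0, 0), V = (1, 0), X = (0, 1); any affine frame gives the same invariant.
1. Z is the midpoint of WX ⇒ Z = (0, 1/2)
2. K lies on line XV with XK:KV = 5:3 ⇒ K = (5/8, 3/8)
3. H lies on line VZ with VH:HZ = -2:3 ⇒ H = (3, -1)
2·[KVW] = -3/8, 2·[XVH] = 1
[KVW]:[XVH] = -3/8:1 = -3/8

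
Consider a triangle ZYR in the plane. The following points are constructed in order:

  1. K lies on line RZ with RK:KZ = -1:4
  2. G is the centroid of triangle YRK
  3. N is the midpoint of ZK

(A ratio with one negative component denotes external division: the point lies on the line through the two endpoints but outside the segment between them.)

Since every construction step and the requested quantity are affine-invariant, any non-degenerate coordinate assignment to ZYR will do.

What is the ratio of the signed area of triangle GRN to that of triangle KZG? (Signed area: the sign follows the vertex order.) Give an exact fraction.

Choose coordinates Z = (0, 0), Y = (1, 0), R = (0, 1).
1. K lies on line RZ with RK:KZ = -1:4 ⇒ K = (0, 4/3)
2. G is the centroid of triangle YRK ⇒ G = (1/3, 7/9)
3. N is the midpoint of ZK ⇒ N = (0, 2/3)
2·[GRN] = 1/9, 2·[KZG] = 4/9
[GRN]:[KZG] = 1/9:4/9 = 1/4

[GRN]:[KZG] = 1/4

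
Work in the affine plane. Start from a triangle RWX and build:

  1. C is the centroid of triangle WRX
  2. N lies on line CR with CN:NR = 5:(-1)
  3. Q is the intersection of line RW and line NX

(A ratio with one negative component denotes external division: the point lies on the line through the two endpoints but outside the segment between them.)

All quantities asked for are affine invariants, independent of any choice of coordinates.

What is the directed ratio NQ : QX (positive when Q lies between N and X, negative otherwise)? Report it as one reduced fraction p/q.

Work in coordinates with R = (0, 0), W = (1, 0), X = (0, 1).
1. C is the centroid of triangle WRX ⇒ C = (1/3, 1/3)
2. N lies on line CR with CN:NR = 5:(-1) ⇒ N = (-1/12, -1/12)
3. Q is the intersection of line RW and line NX ⇒ Q = (-1/13, 0)
Q = N + t·(X−N) with t = 1/13, so NQ:QX = t:(1−t) = 1/13:12/13

NQ:QX = 1/12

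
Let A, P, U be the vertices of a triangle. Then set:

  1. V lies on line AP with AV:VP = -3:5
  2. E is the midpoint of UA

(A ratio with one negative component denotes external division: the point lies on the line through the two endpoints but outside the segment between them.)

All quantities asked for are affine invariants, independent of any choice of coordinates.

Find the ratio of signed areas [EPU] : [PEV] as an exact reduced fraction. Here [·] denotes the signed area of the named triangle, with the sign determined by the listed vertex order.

Work in coordinates with A = (0, 0), P = (1, 0), U = (0, 1).
1. V lies on line AP with AV:VP = -3:5 ⇒ V = (-3/2, 0)
2. E is the midpoint of UA ⇒ E = (0, 1/2)
2·[EPU] = 1/2, 2·[PEV] = 5/4
[EPU]:[PEV] = 1/2:5/4 = 2/5

[EPU]:[PEV] = 2/5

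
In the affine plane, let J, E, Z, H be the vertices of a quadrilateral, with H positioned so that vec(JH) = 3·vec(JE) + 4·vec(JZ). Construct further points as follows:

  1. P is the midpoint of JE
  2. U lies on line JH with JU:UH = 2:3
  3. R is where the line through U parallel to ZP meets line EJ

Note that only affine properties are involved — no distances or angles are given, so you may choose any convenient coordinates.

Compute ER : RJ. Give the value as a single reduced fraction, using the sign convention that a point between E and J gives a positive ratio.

ER:RJ = -1/2

Work in coordinates with J = (0, 0), E = (1, 0), Z = (0, 1), H = (3, 4).
1. P is the midpoint of JE ⇒ P = (1/2, 0)
2. U lies on line JH with JU:UH = 2:3 ⇒ U = (6/5, 8/5)
3. R is where the line through U parallel to ZP meets line EJ ⇒ R = (2, 0)
R = E + t·(J−E) with t = -1, so ER:RJ = t:(1−t) = -1:2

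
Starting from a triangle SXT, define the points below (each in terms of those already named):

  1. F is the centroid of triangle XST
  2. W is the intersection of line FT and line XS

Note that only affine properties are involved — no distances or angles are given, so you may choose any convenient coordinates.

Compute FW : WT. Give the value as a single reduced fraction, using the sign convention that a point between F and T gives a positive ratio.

Work in coordinates with S = (0, 0), X = (1, 0), T = (0, 1).
1. F is the centroid of triangle XST ⇒ F = (1/3, 1/3)
2. W is the intersection of line FT and line XS ⇒ W = (1/2, 0)
W = F + t·(T−F) with t = -1/2, so FW:WT = t:(1−t) = -1/2:3/2

FW:WT = -1/3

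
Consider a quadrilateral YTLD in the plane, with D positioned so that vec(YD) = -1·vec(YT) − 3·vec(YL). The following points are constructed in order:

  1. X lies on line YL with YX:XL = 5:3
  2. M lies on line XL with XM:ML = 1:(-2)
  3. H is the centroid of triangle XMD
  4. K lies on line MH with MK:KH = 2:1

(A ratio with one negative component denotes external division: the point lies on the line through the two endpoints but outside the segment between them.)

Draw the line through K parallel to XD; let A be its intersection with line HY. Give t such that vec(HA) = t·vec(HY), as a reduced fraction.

t = 1/6

Choose coordinates Y = (0, 0), T = (1, 0), L = (0, 1), D = (-1, -3).
1. X lies on line YL with YX:XL = 5:3 ⇒ X = (0, 5/8)
2. M lies on line XL with XM:ML = 1:(-2) ⇒ M = (0, 1/4)
3. H is the centroid of triangle XMD ⇒ H = (-1/3, -17/24)
4. K lies on line MH with MK:KH = 2:1 ⇒ K = (-2/9, -7/18)
through K parallel to XD: direction (-1, -29/8); meets HY at A = (-5/18, -85/144)
A = H + t·(Y−H) with t = 1/6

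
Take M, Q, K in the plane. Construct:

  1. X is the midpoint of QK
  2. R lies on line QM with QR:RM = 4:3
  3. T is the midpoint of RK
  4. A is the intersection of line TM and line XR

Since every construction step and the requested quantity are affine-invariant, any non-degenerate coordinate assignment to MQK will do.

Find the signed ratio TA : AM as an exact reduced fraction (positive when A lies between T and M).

Choose coordinates M = (0, 0), Q = (1, 0), K = (0, 1).
1. X is the midpoint of QK ⇒ X = (1/2, 1/2)
2. R lies on line QM with QR:RM = 4:3 ⇒ R = (3/7, 0)
3. T is the midpoint of RK ⇒ T = (3/14, 1/2)
4. A is the intersection of line TM and line XR ⇒ A = (9/14, 3/2)
A = T + t·(M−T) with t = -2, so TA:AM = t:(1−t) = -2:3

TA:AM = -2/3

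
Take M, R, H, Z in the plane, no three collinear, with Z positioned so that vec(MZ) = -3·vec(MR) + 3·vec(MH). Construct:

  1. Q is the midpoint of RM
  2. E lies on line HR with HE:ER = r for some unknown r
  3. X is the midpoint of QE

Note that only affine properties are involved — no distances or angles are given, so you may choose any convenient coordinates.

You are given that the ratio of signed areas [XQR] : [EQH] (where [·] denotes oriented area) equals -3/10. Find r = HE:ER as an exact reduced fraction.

Choose coordinates M = (0, 0), R = (1, 0), H = (0, 1), Z = (-3, 3).
1. Q is the midpoint of RM ⇒ Q = (1/2, 0)
2. With HE:ER = r, write λ = r/(r+1) so E = H + λ·(R−H); E is affine-linear in λ
3. X is the midpoint of QE ⇒ X is an affine combination of earlier points and hence also affine-linear in λ
Every point depending on E is an affine combination of E and λ-independent points, so each such coordinate is linear in λ; the λ² term in each signed area is a multiple of (R−H)×(R−H) = 0, so 2·[XQR] and 2·[EQH] are each linear in λ. Evaluating at λ=0 and λ=1:
  2·[XQR] = -1/4·λ + 1/4,   2·[EQH] = -1/2·λ
So [XQR]:[EQH] = (-1/4·λ + 1/4) / (-1/2·λ). Setting this equal to -3/10:
  -1/4·λ + 1/4 = -3/10·(-1/2·λ)  ⇒  λ = 5/8
Then r = λ/(1−λ) = (5/8)/(3/8) = 5/3. Check: with r = 5/3, E = (5/8, 3/8) and [XQR]:[EQH] = -3/10 as required.

r = 5/3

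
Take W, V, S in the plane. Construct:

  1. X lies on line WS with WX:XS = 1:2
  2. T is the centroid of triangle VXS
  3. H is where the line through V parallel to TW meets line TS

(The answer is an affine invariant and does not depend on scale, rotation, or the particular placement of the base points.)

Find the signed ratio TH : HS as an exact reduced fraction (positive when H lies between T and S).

TH:HS = -4/7

Choose coordinates W = (0, 0), V = (1, 0), S = (0, 1).
1. X lies on line WS with WX:XS = 1:2 ⇒ X = (0, 1/3)
2. T is the centroid of triangle VXS ⇒ T = (1/3, 4/9)
3. H is where the line through V parallel to TW meets line TS ⇒ H = (7/9, -8/27)
H = T + t·(S−T) with t = -4/3, so TH:HS = t:(1−t) = -4/3:7/3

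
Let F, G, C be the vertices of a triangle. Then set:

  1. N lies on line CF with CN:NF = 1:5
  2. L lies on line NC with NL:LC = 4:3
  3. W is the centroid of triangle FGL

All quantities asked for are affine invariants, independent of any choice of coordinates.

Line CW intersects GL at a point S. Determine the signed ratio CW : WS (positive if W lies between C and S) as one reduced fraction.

CW:WS = -16/13

Choose coordinates F = (0, 0), G = (1, 0), C = (0, 1).
1. N lies on line CF with CN:NF = 1:5 ⇒ N = (0, 5/6)
2. L lies on line NC with NL:LC = 4:3 ⇒ L = (0, 13/14)
3. W is the centroid of triangle FGL ⇒ W = (1/3, 13/42)
line CW meets GL at S = (1/16, 195/224)
W = C + t·(S−C) with t = 16/3, so CW:WS = 16/3:-13/3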